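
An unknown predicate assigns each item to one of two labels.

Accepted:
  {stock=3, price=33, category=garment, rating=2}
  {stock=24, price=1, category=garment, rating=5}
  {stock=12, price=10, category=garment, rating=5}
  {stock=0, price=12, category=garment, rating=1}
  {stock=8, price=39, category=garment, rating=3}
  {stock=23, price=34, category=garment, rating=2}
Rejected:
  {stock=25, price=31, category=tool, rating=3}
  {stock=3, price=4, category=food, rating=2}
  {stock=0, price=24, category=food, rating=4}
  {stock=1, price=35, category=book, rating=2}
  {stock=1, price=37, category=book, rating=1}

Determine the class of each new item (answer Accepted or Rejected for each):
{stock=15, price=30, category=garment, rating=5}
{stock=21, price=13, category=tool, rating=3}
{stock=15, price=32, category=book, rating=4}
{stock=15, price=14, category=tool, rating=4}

Accepted, Rejected, Rejected, Rejected

Rule: category is garment. This holds for each 'Accepted' example and fails for each 'Rejected' one.
{stock=15, price=30, category=garment, rating=5} — category is garment, hence Accepted. {stock=21, price=13, category=tool, rating=3} — category is tool, hence Rejected. {stock=15, price=32, category=book, rating=4} — category is book, hence Rejected. {stock=15, price=14, category=tool, rating=4} — category is tool, hence Rejected.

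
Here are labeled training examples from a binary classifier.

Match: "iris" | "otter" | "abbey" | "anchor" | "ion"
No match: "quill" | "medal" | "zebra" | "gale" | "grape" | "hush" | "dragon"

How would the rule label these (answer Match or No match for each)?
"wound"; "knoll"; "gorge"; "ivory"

Comparing the two groups points to one rule — starts with a vowel.

No match, No match, No match, Match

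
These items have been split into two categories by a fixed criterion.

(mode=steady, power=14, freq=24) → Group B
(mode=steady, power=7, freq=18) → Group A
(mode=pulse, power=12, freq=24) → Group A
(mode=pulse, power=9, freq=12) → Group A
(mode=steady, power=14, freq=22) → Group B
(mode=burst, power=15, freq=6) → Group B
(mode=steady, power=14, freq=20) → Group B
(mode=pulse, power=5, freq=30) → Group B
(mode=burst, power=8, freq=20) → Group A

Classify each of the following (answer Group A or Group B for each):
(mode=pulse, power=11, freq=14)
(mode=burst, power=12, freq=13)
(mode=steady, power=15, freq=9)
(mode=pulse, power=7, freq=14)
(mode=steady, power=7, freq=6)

'Group A' ⟺ freq ≤ 24 AND power ≤ 12.
(mode=pulse, power=11, freq=14): freq = 14, power = 11 — checks out, so Group A. (mode=burst, power=12, freq=13): freq = 13, power = 12 — checks out, so Group A. (mode=steady, power=15, freq=9): freq = 9, power = 15 — fails this test, so Group B. (mode=pulse, power=7, freq=14): freq = 14, power = 7 — checks out, so Group A. (mode=steady, power=7, freq=6): freq = 6, power = 7 — checks out, so Group A.

Group A, Group A, Group B, Group A, Group A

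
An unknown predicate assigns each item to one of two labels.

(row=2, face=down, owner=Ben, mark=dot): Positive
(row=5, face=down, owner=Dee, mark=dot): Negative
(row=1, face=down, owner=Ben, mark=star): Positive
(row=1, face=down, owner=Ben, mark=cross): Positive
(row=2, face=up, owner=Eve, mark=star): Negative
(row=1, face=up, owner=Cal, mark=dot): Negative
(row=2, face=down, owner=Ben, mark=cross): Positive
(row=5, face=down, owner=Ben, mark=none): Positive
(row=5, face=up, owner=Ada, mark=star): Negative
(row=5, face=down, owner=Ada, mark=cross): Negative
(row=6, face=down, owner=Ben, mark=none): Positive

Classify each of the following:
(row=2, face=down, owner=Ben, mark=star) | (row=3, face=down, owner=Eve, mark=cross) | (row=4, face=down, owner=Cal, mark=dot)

Positive, Negative, Negative

Every 'Positive' example satisfies: owner is Ben. None of the 'Negative' examples do.
(row=2, face=down, owner=Ben, mark=star): Positive (owner is Ben).
(row=3, face=down, owner=Eve, mark=cross): Negative (owner is Eve).
(row=4, face=down, owner=Cal, mark=dot): Negative (owner is Cal).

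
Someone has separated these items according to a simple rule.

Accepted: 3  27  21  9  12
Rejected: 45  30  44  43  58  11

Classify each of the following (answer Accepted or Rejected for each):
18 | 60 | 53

Accepted, Rejected, Rejected

The common property of the 'Accepted' items is: multiple of 3 AND at most 27. No 'Rejected' item has it.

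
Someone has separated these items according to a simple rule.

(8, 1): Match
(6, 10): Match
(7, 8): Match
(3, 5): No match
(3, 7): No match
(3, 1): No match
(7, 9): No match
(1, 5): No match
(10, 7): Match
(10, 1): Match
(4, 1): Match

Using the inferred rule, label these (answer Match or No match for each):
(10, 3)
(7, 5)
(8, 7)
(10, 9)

The classifier is using: product is even.
(10, 3): 10·3 = 30 — fits, so Match.
(7, 5): 7·5 = 35 — does not pass, so No match.
(8, 7): 8·7 = 56 — fits, so Match.
(10, 9): 10·9 = 90 — fits, so Match.

Match, No match, Match, Match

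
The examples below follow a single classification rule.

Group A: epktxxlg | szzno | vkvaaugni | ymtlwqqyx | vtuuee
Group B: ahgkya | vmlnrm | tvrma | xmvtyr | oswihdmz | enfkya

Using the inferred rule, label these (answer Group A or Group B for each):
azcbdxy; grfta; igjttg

Group B, Group B, Group A

Rule: has a double letter. This holds for each 'Group A' example and fails for each 'Group B' one.
Group B: azcbdxy, since no doubled letter. Group B: grfta, since no doubled letter. Group A: igjttg, since 'tt' doubled.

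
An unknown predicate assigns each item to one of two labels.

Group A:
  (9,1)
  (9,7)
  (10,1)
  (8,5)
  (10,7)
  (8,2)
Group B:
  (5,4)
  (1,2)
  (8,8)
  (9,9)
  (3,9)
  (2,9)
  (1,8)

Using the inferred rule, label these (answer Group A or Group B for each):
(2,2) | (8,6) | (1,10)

Every 'Group A' example satisfies: first > second AND sum ≥ 10. None of the 'Group B' examples do.
(2,2): 2 = 2, 2+2 = 4 — lacks this property, so Group B. (8,6): 8 > 6, 8+6 = 14 — meets the rule, so Group A. (1,10): 1 < 10, 1+10 = 11 — lacks this property, so Group B.

Group B, Group A, Group B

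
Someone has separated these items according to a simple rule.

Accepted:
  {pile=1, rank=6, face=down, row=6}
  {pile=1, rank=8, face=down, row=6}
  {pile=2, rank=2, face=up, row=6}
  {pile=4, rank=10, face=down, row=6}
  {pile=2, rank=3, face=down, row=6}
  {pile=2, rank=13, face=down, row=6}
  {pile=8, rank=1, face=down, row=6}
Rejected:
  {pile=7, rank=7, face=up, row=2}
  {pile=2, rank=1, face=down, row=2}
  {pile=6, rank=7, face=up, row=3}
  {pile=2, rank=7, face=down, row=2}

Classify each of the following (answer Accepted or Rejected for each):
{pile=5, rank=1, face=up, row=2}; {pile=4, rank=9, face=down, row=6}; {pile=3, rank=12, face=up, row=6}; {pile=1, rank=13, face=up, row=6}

Rejected, Accepted, Accepted, Accepted

The simplest hypothesis consistent with all the labels is: row = 6.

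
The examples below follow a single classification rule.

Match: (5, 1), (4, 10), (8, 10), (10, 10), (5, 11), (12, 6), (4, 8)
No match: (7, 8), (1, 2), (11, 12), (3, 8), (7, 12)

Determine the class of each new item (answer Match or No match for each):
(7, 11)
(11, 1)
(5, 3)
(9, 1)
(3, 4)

Match, Match, Match, Match, No match

All 'Match' examples share one property — sum is even — and every 'No match' example lacks it.
(7, 11): 7+11 = 18, passes → Match. (11, 1): 11+1 = 12, passes → Match. (5, 3): 5+3 = 8, passes → Match. (9, 1): 9+1 = 10, passes → Match. (3, 4): 3+4 = 7, lacks this property → No match.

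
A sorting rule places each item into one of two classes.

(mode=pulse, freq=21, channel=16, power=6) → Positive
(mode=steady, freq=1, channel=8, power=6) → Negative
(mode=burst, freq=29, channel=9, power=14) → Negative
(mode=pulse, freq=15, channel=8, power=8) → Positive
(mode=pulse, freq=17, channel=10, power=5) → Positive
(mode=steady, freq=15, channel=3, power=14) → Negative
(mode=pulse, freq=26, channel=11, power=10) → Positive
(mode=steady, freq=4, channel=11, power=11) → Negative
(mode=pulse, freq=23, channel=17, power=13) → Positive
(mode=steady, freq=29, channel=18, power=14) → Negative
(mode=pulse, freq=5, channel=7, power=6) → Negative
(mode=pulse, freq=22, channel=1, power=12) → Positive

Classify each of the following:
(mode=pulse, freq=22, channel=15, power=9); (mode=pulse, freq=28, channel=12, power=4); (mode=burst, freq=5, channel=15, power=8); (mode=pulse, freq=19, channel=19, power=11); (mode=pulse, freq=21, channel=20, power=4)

The simplest hypothesis consistent with all the labels is: mode is pulse AND freq ≥ 15.
(mode=pulse, freq=22, channel=15, power=9): mode is pulse, freq = 22, fits → Positive. (mode=pulse, freq=28, channel=12, power=4): mode is pulse, freq = 28, fits → Positive. (mode=burst, freq=5, channel=15, power=8): mode is burst, freq = 5, does not satisfy this → Negative. (mode=pulse, freq=19, channel=19, power=11): mode is pulse, freq = 19, fits → Positive. (mode=pulse, freq=21, channel=20, power=4): mode is pulse, freq = 21, fits → Positive.

Positive, Positive, Negative, Positive, Positive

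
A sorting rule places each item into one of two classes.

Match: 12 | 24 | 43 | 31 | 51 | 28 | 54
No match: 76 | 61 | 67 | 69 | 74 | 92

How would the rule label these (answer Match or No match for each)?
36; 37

Match, Match

A rule that fits every label: at most 54 — true of each 'Match' example, false of each 'No match' one.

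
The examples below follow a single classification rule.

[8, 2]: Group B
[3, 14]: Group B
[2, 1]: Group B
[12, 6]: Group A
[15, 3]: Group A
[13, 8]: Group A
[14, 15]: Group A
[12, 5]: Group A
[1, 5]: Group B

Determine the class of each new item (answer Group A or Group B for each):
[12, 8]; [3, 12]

The pattern is that an item is 'Group A' exactly when: first ≥ 12.

Group A, Group B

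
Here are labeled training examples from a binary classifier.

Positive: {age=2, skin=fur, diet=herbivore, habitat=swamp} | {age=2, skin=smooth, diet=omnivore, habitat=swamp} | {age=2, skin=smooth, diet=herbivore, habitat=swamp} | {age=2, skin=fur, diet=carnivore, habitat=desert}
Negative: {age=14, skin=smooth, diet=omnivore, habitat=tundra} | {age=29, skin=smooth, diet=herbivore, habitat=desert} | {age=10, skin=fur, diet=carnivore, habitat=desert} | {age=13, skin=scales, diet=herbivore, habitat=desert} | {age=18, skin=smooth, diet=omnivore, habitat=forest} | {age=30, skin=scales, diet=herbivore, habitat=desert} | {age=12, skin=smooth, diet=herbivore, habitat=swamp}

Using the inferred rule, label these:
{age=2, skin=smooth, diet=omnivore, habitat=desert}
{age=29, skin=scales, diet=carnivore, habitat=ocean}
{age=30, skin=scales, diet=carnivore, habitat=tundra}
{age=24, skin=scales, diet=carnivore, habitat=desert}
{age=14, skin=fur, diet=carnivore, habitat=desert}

The rule appears to be: age = 2.
{age=2, skin=smooth, diet=omnivore, habitat=desert} — age = 2, hence Positive.
{age=29, skin=scales, diet=carnivore, habitat=ocean} — age = 29, hence Negative.
{age=30, skin=scales, diet=carnivore, habitat=tundra} — age = 30, hence Negative.
{age=24, skin=scales, diet=carnivore, habitat=desert} — age = 24, hence Negative.
{age=14, skin=fur, diet=carnivore, habitat=desert} — age = 14, hence Negative.

Positive, Negative, Negative, Negative, Negative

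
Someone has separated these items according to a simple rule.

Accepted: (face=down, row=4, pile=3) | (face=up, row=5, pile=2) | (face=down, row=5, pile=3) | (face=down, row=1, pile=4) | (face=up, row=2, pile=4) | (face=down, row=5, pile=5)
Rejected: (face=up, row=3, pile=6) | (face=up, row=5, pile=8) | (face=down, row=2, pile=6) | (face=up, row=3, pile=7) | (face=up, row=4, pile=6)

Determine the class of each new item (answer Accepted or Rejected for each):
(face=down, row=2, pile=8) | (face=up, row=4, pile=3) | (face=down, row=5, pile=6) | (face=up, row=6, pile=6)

Rejected, Accepted, Rejected, Rejected

'Accepted' ⟺ pile ≤ 5.
(face=down, row=2, pile=8): Rejected (pile = 8). (face=up, row=4, pile=3): Accepted (pile = 3). (face=down, row=5, pile=6): Rejected (pile = 6). (face=up, row=6, pile=6): Rejected (pile = 6).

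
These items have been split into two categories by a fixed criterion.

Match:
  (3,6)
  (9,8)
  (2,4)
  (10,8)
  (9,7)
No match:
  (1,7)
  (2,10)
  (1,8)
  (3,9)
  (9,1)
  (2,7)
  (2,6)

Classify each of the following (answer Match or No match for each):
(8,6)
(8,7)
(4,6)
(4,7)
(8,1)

The pattern is that an item is 'Match' exactly when: |first − second| ≤ 3.
(8,6) — |8−6| = 2, hence Match.
(8,7) — |8−7| = 1, hence Match.
(4,6) — |4−6| = 2, hence Match.
(4,7) — |4−7| = 3, hence Match.
(8,1) — |8−1| = 7, hence No match.

Match, Match, Match, Match, No match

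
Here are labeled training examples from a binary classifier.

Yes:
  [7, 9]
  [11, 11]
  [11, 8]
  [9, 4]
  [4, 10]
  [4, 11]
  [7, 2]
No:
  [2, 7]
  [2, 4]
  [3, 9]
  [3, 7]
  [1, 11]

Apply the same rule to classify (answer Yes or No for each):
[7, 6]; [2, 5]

Yes, No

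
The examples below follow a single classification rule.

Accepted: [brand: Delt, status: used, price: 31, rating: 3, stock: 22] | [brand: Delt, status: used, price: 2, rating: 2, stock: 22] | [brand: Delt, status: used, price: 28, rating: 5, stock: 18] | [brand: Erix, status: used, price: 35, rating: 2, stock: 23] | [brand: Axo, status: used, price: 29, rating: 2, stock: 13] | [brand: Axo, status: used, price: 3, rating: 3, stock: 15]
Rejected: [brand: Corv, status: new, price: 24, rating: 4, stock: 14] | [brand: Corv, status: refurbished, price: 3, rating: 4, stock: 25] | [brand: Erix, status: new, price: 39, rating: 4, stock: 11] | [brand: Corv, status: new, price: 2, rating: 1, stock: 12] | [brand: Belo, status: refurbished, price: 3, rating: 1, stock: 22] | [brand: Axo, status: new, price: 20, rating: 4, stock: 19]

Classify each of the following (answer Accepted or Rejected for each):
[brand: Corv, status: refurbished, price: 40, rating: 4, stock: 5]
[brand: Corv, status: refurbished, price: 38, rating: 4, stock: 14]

Rejected, Rejected

The common property of the 'Accepted' items is: status is used. No 'Rejected' item has it.
Rejected: [brand: Corv, status: refurbished, price: 40, rating: 4, stock: 5], since status is refurbished.
Rejected: [brand: Corv, status: refurbished, price: 38, rating: 4, stock: 14], since status is refurbished.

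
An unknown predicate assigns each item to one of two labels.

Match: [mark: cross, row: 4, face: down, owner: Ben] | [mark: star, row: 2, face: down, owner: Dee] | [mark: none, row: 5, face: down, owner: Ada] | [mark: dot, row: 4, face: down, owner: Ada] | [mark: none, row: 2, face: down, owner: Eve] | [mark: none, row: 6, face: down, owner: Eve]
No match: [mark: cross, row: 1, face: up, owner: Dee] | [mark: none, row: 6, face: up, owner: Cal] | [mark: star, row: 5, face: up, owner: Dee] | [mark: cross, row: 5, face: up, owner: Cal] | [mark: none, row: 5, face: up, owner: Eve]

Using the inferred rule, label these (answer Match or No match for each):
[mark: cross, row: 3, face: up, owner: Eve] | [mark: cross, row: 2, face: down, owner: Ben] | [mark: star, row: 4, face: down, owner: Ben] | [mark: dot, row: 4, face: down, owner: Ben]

No match, Match, Match, Match

Checking candidate rules against both groups, what survives is: face is down.
[mark: cross, row: 3, face: up, owner: Eve] → face is up → No match.
[mark: cross, row: 2, face: down, owner: Ben] → face is down → Match.
[mark: star, row: 4, face: down, owner: Ben] → face is down → Match.
[mark: dot, row: 4, face: down, owner: Ben] → face is down → Match.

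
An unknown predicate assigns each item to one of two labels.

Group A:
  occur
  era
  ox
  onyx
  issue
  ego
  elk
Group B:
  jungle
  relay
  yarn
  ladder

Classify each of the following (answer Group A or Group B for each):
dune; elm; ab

Group B, Group A, Group A

The pattern is that an item is 'Group A' exactly when: starts with a vowel.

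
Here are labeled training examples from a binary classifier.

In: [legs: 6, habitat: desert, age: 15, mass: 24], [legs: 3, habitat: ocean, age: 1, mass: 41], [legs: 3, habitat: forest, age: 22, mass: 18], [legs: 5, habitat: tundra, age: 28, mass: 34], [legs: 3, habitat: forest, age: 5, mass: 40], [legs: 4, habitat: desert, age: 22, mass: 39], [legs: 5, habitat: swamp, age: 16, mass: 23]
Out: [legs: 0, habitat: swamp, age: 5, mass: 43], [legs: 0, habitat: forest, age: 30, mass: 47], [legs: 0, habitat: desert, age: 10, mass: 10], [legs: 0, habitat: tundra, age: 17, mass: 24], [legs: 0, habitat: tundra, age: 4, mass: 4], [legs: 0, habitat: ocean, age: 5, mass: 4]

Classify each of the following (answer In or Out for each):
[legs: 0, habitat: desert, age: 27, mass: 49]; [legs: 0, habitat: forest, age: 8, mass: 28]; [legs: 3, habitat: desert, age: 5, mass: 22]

Out, Out, In

A rule that fits every label: legs ≥ 3 — true of each 'In' example, false of each 'Out' one.
[legs: 0, habitat: desert, age: 27, mass: 49]: legs = 0 — lacks this property, so Out.
[legs: 0, habitat: forest, age: 8, mass: 28]: legs = 0 — lacks this property, so Out.
[legs: 3, habitat: desert, age: 5, mass: 22]: legs = 3 — meets the rule, so In.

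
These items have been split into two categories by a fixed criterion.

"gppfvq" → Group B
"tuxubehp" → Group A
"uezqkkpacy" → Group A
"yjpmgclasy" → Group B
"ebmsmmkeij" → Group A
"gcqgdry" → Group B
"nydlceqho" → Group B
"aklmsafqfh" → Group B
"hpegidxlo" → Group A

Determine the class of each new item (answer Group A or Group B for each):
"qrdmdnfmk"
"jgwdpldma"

Group B, Group B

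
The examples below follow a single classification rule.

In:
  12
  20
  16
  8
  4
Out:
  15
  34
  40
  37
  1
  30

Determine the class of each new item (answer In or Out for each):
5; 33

Out, Out

The simplest hypothesis consistent with all the labels is: even AND at most 20.
5 — 5 is odd, 5 ≤ 20, hence Out.
33 — 33 is odd, 33 > 20, hence Out.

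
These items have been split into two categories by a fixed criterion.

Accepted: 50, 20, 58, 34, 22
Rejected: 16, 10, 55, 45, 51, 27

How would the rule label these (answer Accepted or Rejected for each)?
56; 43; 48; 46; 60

Accepted, Rejected, Accepted, Accepted, Accepted

The distinguishing property — even AND at least 20 — holds for all the 'Accepted' cases and none of the 'Rejected' cases.
56 → 56 is even, 56 ≥ 20 → Accepted.
43 → 43 is odd, 43 ≥ 20 → Rejected.
48 → 48 is even, 48 ≥ 20 → Accepted.
46 → 46 is even, 46 ≥ 20 → Accepted.
60 → 60 is even, 60 ≥ 20 → Accepted.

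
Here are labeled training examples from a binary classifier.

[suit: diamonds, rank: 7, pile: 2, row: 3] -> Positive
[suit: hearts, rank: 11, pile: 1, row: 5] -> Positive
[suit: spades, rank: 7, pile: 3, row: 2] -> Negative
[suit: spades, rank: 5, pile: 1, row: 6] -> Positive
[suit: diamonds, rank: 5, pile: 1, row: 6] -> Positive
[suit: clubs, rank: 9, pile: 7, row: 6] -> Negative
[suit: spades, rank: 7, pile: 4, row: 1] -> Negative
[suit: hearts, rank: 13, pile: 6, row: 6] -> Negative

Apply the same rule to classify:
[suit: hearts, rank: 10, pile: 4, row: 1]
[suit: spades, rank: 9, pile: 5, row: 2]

Negative, Negative

All 'Positive' examples share one property — pile ≤ 2 — and every 'Negative' example lacks it.
[suit: hearts, rank: 10, pile: 4, row: 1] — pile = 4, hence Negative. [suit: spades, rank: 9, pile: 5, row: 2] — pile = 5, hence Negative.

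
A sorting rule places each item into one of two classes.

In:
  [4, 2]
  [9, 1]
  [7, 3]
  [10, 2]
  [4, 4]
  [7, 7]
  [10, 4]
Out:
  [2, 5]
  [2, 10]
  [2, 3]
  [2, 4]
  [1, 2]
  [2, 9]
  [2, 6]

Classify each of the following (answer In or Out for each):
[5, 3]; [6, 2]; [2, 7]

'In' ⟺ first ≥ 3.
In: [5, 3], since first 5. In: [6, 2], since first 6. Out: [2, 7], since first 2.

In, In, Out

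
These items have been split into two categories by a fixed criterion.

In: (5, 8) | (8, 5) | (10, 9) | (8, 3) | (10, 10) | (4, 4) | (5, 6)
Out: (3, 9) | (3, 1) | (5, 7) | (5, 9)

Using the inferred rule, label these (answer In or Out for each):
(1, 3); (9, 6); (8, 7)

Out, In, In

Checking candidate rules against both groups, what survives is: product is even.
(1, 3) — 1·3 = 3, hence Out.
(9, 6) — 9·6 = 54, hence In.
(8, 7) — 8·7 = 56, hence In.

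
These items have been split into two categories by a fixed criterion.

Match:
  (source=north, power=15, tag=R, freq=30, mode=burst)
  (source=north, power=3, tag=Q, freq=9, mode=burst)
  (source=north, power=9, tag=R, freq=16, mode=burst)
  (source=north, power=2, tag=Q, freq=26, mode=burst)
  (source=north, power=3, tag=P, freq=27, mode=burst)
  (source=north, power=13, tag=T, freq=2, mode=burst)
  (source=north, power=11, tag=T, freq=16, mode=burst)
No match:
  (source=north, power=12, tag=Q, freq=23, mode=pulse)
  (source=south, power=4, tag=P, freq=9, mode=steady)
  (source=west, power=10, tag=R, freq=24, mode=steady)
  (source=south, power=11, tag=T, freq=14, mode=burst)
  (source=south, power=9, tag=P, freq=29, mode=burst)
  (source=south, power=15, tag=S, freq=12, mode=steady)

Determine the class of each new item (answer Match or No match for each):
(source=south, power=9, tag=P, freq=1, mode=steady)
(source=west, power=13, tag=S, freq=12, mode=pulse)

No match, No match

A rule that fits every label: source is north AND mode is burst — true of each 'Match' example, false of each 'No match' one.
(source=south, power=9, tag=P, freq=1, mode=steady): No match (source is south, mode is steady).
(source=west, power=13, tag=S, freq=12, mode=pulse): No match (source is west, mode is pulse).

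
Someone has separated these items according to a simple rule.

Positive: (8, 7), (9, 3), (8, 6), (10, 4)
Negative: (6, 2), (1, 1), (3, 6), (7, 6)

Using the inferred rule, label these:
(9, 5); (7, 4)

Rule: first ≥ 8. This holds for each 'Positive' example and fails for each 'Negative' one.

Positive, Negative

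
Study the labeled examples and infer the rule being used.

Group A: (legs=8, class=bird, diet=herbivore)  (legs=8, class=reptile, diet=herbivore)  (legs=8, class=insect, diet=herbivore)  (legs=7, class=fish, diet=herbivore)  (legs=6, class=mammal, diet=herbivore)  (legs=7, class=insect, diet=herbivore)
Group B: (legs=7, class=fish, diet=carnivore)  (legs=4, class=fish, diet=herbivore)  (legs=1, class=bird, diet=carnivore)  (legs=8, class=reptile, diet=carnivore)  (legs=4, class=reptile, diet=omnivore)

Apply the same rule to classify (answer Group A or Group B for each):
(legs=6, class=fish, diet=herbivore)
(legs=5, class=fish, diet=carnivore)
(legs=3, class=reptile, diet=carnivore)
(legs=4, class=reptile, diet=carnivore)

The common property of the 'Group A' items is: diet is herbivore AND legs ≥ 6. No 'Group B' item has it.
(legs=6, class=fish, diet=herbivore) → diet is herbivore, legs = 6 → Group A.
(legs=5, class=fish, diet=carnivore) → diet is carnivore, legs = 5 → Group B.
(legs=3, class=reptile, diet=carnivore) → diet is carnivore, legs = 3 → Group B.
(legs=4, class=reptile, diet=carnivore) → diet is carnivore, legs = 4 → Group B.

Group A, Group B, Group B, Group B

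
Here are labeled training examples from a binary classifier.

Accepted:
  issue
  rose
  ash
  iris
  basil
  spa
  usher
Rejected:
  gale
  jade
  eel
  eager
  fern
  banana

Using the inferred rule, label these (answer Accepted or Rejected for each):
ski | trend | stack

Accepted, Rejected, Accepted

The rule appears to be: contains 's'.
ski → has 's' → Accepted. trend → no 's' → Rejected. stack → has 's' → Accepted.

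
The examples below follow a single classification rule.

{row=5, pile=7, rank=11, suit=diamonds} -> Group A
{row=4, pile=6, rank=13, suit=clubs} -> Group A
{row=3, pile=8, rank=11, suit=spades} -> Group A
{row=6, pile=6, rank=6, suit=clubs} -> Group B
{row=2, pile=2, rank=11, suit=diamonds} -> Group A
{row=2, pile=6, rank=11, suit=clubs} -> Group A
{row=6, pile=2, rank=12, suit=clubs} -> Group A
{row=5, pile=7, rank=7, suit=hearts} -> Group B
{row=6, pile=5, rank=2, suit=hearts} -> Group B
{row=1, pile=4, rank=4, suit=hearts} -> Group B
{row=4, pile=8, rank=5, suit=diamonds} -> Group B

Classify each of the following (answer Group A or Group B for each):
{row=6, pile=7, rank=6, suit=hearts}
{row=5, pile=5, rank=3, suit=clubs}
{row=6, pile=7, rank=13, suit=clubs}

One predicate separates the groups cleanly: rank ≥ 11.
{row=6, pile=7, rank=6, suit=hearts}: rank = 6, fails the rule → Group B.
{row=5, pile=5, rank=3, suit=clubs}: rank = 3, fails the rule → Group B.
{row=6, pile=7, rank=13, suit=clubs}: rank = 13, satisfies this → Group A.

Group B, Group B, Group A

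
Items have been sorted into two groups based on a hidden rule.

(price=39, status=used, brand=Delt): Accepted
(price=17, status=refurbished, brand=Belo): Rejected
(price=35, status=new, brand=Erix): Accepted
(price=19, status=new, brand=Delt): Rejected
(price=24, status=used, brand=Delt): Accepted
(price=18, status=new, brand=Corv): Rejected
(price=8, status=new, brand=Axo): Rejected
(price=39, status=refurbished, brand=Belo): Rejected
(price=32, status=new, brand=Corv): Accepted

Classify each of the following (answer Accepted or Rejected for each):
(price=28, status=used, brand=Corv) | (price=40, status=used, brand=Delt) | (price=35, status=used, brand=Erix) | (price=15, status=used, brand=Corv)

'Accepted' ⟺ brand is not Belo AND price ≥ 24.
(price=28, status=used, brand=Corv): brand is Corv, price = 28, has this property → Accepted. (price=40, status=used, brand=Delt): brand is Delt, price = 40, has this property → Accepted. (price=35, status=used, brand=Erix): brand is Erix, price = 35, has this property → Accepted. (price=15, status=used, brand=Corv): brand is Corv, price = 15, doesn't qualify → Rejected.

Accepted, Accepted, Accepted, Rejected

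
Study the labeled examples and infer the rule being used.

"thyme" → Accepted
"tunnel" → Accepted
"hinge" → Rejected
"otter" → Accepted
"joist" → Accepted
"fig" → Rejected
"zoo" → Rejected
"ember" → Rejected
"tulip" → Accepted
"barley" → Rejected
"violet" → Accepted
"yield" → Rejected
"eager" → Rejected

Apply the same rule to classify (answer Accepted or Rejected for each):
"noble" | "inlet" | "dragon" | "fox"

Rejected, Accepted, Rejected, Rejected

The rule appears to be: contains 't'.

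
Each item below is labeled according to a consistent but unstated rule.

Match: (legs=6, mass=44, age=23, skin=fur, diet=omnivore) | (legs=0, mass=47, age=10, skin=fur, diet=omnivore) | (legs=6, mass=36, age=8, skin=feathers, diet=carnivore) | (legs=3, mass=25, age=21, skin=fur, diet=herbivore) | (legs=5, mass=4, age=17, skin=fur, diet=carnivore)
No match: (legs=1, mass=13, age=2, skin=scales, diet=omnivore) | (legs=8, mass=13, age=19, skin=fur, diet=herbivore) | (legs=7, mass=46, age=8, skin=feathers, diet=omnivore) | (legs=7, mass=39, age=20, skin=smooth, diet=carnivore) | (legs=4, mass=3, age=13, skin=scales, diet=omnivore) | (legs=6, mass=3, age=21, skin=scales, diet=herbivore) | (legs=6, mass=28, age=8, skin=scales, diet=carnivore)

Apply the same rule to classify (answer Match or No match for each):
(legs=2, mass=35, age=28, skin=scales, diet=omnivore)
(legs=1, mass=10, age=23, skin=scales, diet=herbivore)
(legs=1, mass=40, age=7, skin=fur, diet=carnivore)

'Match' ⟺ skin is not scales AND legs ≤ 6.

No match, No match, Match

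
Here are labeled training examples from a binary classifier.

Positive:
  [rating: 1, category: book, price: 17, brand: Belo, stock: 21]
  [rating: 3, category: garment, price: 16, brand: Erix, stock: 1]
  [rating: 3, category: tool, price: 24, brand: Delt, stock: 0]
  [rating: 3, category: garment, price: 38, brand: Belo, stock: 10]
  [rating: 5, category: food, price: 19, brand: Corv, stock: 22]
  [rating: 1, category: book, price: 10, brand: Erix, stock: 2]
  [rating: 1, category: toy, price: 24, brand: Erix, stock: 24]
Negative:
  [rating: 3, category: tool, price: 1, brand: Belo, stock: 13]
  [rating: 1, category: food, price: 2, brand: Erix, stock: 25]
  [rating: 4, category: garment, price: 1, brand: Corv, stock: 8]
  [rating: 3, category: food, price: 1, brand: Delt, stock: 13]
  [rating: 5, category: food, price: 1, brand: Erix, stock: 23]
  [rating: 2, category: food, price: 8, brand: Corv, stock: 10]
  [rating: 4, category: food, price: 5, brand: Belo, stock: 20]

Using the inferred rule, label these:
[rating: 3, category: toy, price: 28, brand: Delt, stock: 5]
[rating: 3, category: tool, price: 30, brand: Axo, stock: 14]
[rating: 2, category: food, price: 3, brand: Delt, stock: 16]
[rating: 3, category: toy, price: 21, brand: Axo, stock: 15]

The rule appears to be: price ≥ 10.

Positive, Positive, Negative, Positive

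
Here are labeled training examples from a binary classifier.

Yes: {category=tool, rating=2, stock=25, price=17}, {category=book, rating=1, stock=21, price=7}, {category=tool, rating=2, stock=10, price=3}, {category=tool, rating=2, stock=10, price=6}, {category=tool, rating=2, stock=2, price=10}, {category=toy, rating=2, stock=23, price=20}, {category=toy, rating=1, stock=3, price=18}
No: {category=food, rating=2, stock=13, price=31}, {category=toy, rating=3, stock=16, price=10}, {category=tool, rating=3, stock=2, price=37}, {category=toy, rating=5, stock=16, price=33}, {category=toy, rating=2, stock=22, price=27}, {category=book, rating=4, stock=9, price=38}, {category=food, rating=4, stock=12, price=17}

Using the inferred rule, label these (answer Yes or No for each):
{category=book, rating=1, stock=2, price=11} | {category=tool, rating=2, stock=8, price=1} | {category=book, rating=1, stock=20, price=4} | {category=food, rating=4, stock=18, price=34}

Yes, Yes, Yes, No

The classifier is using: rating ≤ 2 AND price ≤ 20.
{category=book, rating=1, stock=2, price=11}: rating = 1, price = 11, satisfies this → Yes.
{category=tool, rating=2, stock=8, price=1}: rating = 2, price = 1, satisfies this → Yes.
{category=book, rating=1, stock=20, price=4}: rating = 1, price = 4, satisfies this → Yes.
{category=food, rating=4, stock=18, price=34}: rating = 4, price = 34, fails this test → No.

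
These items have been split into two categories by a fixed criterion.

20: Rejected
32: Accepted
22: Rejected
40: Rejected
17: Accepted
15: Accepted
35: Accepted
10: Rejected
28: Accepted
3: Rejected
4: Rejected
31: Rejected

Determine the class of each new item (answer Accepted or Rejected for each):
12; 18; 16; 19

Rejected, Accepted, Accepted, Accepted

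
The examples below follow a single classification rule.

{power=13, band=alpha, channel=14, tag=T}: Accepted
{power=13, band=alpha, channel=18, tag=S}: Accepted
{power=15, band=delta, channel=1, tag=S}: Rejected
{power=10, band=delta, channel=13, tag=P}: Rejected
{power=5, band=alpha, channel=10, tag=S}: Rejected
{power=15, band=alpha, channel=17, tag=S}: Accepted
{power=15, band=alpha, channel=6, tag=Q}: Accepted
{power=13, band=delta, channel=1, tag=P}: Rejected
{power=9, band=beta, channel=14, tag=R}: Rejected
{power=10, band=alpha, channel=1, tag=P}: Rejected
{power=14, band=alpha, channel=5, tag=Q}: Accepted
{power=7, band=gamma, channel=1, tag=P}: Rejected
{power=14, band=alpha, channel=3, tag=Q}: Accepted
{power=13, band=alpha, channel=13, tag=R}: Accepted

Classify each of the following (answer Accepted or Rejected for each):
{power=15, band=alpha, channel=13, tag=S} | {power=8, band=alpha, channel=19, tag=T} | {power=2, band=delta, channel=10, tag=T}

The simplest hypothesis consistent with all the labels is: band is alpha AND power ≥ 13.
{power=15, band=alpha, channel=13, tag=S} — band is alpha, power = 15, hence Accepted.
{power=8, band=alpha, channel=19, tag=T} — band is alpha, power = 8, hence Rejected.
{power=2, band=delta, channel=10, tag=T} — band is delta, power = 2, hence Rejected.

Accepted, Rejected, Rejected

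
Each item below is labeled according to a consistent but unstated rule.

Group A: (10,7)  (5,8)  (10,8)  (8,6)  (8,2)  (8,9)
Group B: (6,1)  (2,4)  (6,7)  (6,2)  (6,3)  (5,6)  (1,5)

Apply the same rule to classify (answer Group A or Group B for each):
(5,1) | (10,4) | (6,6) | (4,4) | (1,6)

The rule appears to be: max ≥ 8.
(5,1) — max 5, hence Group B.
(10,4) — max 10, hence Group A.
(6,6) — max 6, hence Group B.
(4,4) — max 4, hence Group B.
(1,6) — max 6, hence Group B.

Group B, Group A, Group B, Group B, Group B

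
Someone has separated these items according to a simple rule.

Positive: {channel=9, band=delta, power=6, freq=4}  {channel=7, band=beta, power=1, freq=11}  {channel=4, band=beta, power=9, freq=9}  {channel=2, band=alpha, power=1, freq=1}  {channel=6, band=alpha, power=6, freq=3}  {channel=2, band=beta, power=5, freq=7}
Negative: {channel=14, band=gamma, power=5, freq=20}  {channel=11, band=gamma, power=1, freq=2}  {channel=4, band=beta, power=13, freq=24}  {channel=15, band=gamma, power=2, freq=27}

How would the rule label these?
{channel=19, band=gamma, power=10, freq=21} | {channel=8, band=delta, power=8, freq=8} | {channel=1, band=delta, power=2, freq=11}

The distinguishing property — channel ≤ 9 AND freq ≤ 11 — holds for all the 'Positive' cases and none of the 'Negative' cases.
Negative: {channel=19, band=gamma, power=10, freq=21}, since channel = 19, freq = 21.
Positive: {channel=8, band=delta, power=8, freq=8}, since channel = 8, freq = 8.
Positive: {channel=1, band=delta, power=2, freq=11}, since channel = 1, freq = 11.

Negative, Positive, Positive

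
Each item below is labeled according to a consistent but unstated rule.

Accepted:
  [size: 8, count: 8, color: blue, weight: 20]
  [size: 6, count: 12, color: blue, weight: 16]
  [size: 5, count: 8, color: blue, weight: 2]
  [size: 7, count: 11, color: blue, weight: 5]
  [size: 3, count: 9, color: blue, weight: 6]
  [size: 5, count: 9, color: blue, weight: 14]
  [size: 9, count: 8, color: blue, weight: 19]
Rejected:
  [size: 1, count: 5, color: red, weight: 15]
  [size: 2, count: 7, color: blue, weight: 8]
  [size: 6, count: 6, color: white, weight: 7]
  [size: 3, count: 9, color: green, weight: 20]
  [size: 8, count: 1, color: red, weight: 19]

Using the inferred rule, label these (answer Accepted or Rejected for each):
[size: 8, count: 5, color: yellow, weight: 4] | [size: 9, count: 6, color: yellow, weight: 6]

Every 'Accepted' example satisfies: color is blue AND size ≥ 3. None of the 'Rejected' examples do.
[size: 8, count: 5, color: yellow, weight: 4] → color is yellow, size = 8 → Rejected.
[size: 9, count: 6, color: yellow, weight: 6] → color is yellow, size = 9 → Rejected.

Rejected, Rejected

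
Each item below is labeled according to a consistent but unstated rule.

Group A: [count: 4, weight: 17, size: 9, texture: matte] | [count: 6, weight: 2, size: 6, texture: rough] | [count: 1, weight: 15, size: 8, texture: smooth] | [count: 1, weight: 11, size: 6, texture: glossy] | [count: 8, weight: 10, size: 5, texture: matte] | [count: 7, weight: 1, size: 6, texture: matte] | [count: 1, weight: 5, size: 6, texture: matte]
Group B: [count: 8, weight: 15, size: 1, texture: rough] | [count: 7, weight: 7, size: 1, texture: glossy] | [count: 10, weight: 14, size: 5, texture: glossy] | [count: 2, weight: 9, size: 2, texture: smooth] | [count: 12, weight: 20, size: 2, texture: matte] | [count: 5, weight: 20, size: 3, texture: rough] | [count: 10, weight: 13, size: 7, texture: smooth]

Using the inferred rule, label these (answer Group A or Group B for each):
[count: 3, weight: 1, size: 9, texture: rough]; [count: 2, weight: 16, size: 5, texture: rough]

Group A, Group A

The pattern is that an item is 'Group A' exactly when: count ≤ 8 AND size ≥ 5.
[count: 3, weight: 1, size: 9, texture: rough]: count = 3, size = 9 — matches, so Group A. [count: 2, weight: 16, size: 5, texture: rough]: count = 2, size = 5 — matches, so Group A.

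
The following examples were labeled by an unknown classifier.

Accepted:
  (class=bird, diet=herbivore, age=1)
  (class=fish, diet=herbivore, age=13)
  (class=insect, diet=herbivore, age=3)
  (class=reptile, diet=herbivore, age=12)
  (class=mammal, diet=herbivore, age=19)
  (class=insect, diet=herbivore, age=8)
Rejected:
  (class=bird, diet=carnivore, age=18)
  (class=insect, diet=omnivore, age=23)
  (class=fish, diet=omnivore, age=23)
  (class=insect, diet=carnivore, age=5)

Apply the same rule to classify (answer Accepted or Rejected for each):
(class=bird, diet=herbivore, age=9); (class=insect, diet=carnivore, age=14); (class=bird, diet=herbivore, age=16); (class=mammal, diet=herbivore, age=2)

Accepted, Rejected, Accepted, Accepted

Comparing the two groups points to one rule — diet is herbivore.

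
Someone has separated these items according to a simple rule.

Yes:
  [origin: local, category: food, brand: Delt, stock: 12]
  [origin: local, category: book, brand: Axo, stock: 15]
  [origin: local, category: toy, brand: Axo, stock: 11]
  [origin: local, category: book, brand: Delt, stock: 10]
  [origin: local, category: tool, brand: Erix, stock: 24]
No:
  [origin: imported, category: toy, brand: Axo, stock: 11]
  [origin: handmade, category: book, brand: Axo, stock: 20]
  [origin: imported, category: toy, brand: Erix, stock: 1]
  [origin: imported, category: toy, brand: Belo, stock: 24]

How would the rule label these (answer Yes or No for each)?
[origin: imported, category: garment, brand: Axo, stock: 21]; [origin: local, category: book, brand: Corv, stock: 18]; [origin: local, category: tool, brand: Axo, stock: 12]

Checking candidate rules against both groups, what survives is: origin is local.
[origin: imported, category: garment, brand: Axo, stock: 21]: origin is imported — fails the rule, so No.
[origin: local, category: book, brand: Corv, stock: 18]: origin is local — matches, so Yes.
[origin: local, category: tool, brand: Axo, stock: 12]: origin is local — matches, so Yes.

No, Yes, Yes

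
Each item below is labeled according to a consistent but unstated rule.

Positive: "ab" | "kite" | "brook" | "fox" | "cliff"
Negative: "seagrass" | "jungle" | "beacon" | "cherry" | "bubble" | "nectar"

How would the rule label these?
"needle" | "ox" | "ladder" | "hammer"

Negative, Positive, Negative, Negative

Rule: length ≤ 5. This holds for each 'Positive' example and fails for each 'Negative' one.
"needle": length 6, doesn't match → Negative.
"ox": length 2, has this property → Positive.
"ladder": length 6, doesn't match → Negative.
"hammer": length 6, doesn't match → Negative.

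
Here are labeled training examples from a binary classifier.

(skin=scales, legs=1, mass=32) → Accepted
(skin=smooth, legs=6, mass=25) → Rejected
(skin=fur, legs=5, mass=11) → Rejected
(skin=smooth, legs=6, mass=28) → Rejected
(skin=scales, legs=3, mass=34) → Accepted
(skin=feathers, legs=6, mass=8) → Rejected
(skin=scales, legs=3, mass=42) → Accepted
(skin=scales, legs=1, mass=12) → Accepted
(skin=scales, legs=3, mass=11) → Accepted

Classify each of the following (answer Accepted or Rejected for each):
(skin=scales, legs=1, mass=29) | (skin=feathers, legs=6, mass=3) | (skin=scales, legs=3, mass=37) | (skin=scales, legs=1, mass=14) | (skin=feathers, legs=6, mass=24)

The common property of the 'Accepted' items is: skin is scales. No 'Rejected' item has it.
(skin=scales, legs=1, mass=29): skin is scales, checks out → Accepted. (skin=feathers, legs=6, mass=3): skin is feathers, does not satisfy this → Rejected. (skin=scales, legs=3, mass=37): skin is scales, checks out → Accepted. (skin=scales, legs=1, mass=14): skin is scales, checks out → Accepted. (skin=feathers, legs=6, mass=24): skin is feathers, does not satisfy this → Rejected.

Accepted, Rejected, Accepted, Accepted, Rejected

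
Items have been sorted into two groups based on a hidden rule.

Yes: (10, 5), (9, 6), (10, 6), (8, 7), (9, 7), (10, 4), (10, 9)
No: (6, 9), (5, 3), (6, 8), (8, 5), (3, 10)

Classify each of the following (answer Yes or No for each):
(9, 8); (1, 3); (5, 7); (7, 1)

Yes, No, No, No

Rule: first > second AND sum ≥ 14. This holds for each 'Yes' example and fails for each 'No' one.
(9, 8) — 9 > 8, 9+8 = 17, hence Yes.
(1, 3) — 1 < 3, 1+3 = 4, hence No.
(5, 7) — 5 < 7, 5+7 = 12, hence No.
(7, 1) — 7 > 1, 7+1 = 8, hence No.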